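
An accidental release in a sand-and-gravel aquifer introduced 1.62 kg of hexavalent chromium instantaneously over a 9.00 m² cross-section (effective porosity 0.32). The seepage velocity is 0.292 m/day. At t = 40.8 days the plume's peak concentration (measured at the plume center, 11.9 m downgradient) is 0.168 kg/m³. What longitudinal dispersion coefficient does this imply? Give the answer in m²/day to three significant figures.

0.0219 m²/day

At the plume center C_max = M/(n_e·A·√(4πDt)), so D = M²/(4πt·(n_e·A·C_max)²).
n_e·A·C_max = 0.32 × 9.00 × 0.168 = 0.4838 kg/m.
D = 1.62²/(4π × 40.8 × 0.4838²) = 0.0219 m²/day.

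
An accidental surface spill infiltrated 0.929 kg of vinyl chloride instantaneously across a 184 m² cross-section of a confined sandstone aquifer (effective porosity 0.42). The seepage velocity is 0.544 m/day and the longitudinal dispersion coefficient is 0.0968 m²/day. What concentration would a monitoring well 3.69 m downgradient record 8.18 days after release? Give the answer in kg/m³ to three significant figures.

0.00318 kg/m³

For an instantaneous plane source, C(x,t) = M/(n_e·A·√(4πDt)) · exp(−(x−vt)²/(4Dt)), with n_e·A the pore (flow) area.
Plume center vt = 0.544 × 8.18 = 4.44992 m, so the well at 3.69 m is 0.75992 m upgradient of the peak.
√(4πDt) = 3.154 m, giving peak height M/(n_e·A·√(4πDt)) = 0.929/(0.42 × 184 × 3.154) = 0.003811 kg/m³.
(x−vt)²/(4Dt) = (-0.75992)²/(4 × 0.0968 × 8.18) = 0.1823; exp(−0.1823) = 0.8334.
C = 0.003811 × 0.8334 = 0.00318 kg/m³.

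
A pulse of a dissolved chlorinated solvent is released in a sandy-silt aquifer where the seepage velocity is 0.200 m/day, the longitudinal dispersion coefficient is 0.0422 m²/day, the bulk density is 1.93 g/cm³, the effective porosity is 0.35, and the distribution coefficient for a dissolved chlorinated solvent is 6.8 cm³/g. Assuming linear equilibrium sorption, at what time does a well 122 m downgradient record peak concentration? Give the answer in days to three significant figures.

23400 days

Retardation factor R = 1 + ρ_b·K_d/n = 1 + 1.93 × 6.8/0.35 = 38.50.
Sorption retards both mechanisms: v_R = v/R = 0.005195 m/day, D_R = D/R = 0.001096 m²/day.
Peak time from v_R²t² + 2D_R t − x² = 0: t = (√(D_R² + v_R²x²) − D_R)/v_R².
√(D_R² + v_R²x²) = √(0.001096² + 0.005195² × 122²) = 0.6338; v_R² = 2.699e-05.
t = (0.6338 − 0.001096)/2.699e-05 = 23400 days.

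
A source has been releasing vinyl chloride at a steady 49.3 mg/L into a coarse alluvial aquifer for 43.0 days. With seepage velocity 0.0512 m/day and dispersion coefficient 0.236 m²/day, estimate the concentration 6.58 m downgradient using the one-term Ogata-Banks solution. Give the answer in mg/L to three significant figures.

8.16 mg/L

For a continuous step input, C/C₀ ≈ ½·erfc((x−vt)/(2√(Dt))).
vt = 0.0512 × 43.0 = 2.2016 m and 2√(Dt) = 2√(0.236 × 43.0) = 6.371 m.
Argument (x−vt)/(2√(Dt)) = (6.58 − 2.2016)/6.371 = 0.6872; ½·erfc(0.6872) = 0.1656.
C = 49.3 × 0.1656 = 8.16 mg/L.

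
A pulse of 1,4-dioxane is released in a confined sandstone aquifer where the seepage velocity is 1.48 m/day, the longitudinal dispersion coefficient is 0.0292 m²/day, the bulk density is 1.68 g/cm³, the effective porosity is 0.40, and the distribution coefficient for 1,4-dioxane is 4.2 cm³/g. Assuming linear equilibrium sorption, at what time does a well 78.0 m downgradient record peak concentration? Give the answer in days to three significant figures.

Retardation factor R = 1 + ρ_b·K_d/n = 1 + 1.68 × 4.2/0.40 = 18.64.
Sorption retards both mechanisms: v_R = v/R = 0.07940 m/day, D_R = D/R = 0.001567 m²/day.
Peak time from v_R²t² + 2D_R t − x² = 0: t = (√(D_R² + v_R²x²) − D_R)/v_R².
√(D_R² + v_R²x²) = √(0.001567² + 0.07940² × 78.0²) = 6.193; v_R² = 0.006304.
t = (6.193 − 0.001567)/0.006304 = 982 days.

982 days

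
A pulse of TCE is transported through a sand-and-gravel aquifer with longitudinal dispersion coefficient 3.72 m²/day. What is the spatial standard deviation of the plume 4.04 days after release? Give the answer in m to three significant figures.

Dispersive spreading gives a Gaussian with σ² = 2Dt; advection only shifts the center.
σ = √(2 × 3.72 × 4.04) = 5.48 m.

5.48 m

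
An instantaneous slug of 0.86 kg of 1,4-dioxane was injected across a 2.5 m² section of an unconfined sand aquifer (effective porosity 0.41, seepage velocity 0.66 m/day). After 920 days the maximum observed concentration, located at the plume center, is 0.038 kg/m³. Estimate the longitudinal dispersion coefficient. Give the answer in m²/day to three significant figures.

0.0422 m²/day

At the plume center C_max = M/(n_e·A·√(4πDt)), so D = M²/(4πt·(n_e·A·C_max)²).
n_e·A·C_max = 0.41 × 2.5 × 0.038 = 0.03895 kg/m.
D = 0.86²/(4π × 920 × 0.03895²) = 0.0422 m²/day.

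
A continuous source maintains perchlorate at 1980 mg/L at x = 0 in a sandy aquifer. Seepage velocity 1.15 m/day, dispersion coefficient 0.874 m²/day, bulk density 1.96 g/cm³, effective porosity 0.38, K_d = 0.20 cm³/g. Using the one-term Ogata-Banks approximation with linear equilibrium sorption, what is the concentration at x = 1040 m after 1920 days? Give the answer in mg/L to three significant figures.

Retardation factor R = 1 + ρ_b·K_d/n = 1 + 1.96 × 0.20/0.38 = 2.032.
Sorption retards both mechanisms: v_R = v/R = 0.5659 m/day, D_R = D/R = 0.4301 m²/day.
v_R·t = 0.5659 × 1920 = 1086.528 m; 2√(D_R t) = 57.47 m; argument = (1040 − 1086.528)/57.47 = -0.8096.
C = C₀ × ½·erfc(-0.8096) = 1980 × 0.8739 = 1730 mg/L.

1730 mg/L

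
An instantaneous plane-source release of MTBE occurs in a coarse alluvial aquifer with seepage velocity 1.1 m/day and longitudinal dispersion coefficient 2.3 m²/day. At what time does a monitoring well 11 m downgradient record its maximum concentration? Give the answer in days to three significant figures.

8.28 days

For the 1D instantaneous-source solution, setting ∂C/∂t = 0 at fixed x gives v²t² + 2Dt − x² = 0, so t = (√(D² + v²x²) − D)/v².
√(D² + v²x²) = √(2.3² + 1.1² × 11²) = 12.32; v² = 1.21.
t = (12.32 − 2.3)/1.21 = 8.28 days (vs. the pure-advection estimate x/v = 10.0 d).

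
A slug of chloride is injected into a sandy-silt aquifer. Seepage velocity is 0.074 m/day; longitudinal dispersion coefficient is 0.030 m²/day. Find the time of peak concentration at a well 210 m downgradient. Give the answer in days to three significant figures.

2830 days

For the 1D instantaneous-source solution, setting ∂C/∂t = 0 at fixed x gives v²t² + 2Dt − x² = 0, so t = (√(D² + v²x²) − D)/v².
√(D² + v²x²) = √(0.030² + 0.074² × 210²) = 15.54; v² = 0.005476.
t = (15.54 − 0.030)/0.005476 = 2830 days (vs. the pure-advection estimate x/v = 2840 d).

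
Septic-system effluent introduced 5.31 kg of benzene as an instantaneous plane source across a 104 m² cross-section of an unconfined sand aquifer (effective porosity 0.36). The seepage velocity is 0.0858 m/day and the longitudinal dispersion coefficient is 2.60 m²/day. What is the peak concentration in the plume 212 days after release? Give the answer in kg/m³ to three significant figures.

0.00170 kg/m³

The peak of an instantaneous 1D plume sits at x = vt; there the Gaussian factor is 1 and C_max = M/(n_e·A·√(4πDt)), where n_e·A is the pore area the mass is dissolved in.
√(4πDt) = √(4π × 2.60 × 212) = 83.23 m, so C_max = 5.31/(0.36 × 104 × 83.23) = 0.00170 kg/m³.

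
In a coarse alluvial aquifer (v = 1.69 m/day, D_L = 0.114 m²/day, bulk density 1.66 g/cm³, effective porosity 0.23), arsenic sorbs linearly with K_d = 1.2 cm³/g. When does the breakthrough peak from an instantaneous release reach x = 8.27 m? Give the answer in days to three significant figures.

Retardation factor R = 1 + ρ_b·K_d/n = 1 + 1.66 × 1.2/0.23 = 9.661.
Sorption retards both mechanisms: v_R = v/R = 0.1749 m/day, D_R = D/R = 0.01180 m²/day.
Peak time from v_R²t² + 2D_R t − x² = 0: t = (√(D_R² + v_R²x²) − D_R)/v_R².
√(D_R² + v_R²x²) = √(0.01180² + 0.1749² × 8.27²) = 1.446; v_R² = 0.03059.
t = (1.446 − 0.01180)/0.03059 = 46.9 days.

46.9 days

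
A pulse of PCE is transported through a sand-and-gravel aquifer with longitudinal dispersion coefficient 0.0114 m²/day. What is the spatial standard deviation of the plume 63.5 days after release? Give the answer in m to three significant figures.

1.20 m

Dispersive spreading gives a Gaussian with σ² = 2Dt; advection only shifts the center.
σ = √(2 × 0.0114 × 63.5) = 1.20 m.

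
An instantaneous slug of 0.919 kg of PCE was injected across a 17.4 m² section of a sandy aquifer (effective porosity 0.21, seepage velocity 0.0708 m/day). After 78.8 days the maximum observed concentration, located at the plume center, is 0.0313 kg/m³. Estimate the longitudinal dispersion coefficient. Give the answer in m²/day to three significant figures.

At the plume center C_max = M/(n_e·A·√(4πDt)), so D = M²/(4πt·(n_e·A·C_max)²).
n_e·A·C_max = 0.21 × 17.4 × 0.0313 = 0.1144 kg/m.
D = 0.919²/(4π × 78.8 × 0.1144²) = 0.0652 m²/day.

0.0652 m²/day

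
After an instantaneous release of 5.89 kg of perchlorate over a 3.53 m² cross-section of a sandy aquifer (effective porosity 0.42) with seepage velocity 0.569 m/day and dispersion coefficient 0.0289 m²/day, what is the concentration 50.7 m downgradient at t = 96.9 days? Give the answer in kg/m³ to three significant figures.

0.116 kg/m³

For an instantaneous plane source, C(x,t) = M/(n_e·A·√(4πDt)) · exp(−(x−vt)²/(4Dt)), with n_e·A the pore (flow) area.
Plume center vt = 0.569 × 96.9 = 55.1361 m, so the well at 50.7 m is 4.4361 m upgradient of the peak.
√(4πDt) = 5.932 m, giving peak height M/(n_e·A·√(4πDt)) = 5.89/(0.42 × 3.53 × 5.932) = 0.6697 kg/m³.
(x−vt)²/(4Dt) = (-4.4361)²/(4 × 0.0289 × 96.9) = 1.757; exp(−1.757) = 0.1726.
C = 0.6697 × 0.1726 = 0.116 kg/m³.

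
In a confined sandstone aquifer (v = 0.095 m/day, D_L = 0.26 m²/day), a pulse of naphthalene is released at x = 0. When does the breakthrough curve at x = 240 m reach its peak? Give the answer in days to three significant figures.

2500 days

For the 1D instantaneous-source solution, setting ∂C/∂t = 0 at fixed x gives v²t² + 2Dt − x² = 0, so t = (√(D² + v²x²) − D)/v².
√(D² + v²x²) = √(0.26² + 0.095² × 240²) = 22.80; v² = 0.009025.
t = (22.80 − 0.26)/0.009025 = 2500 days (vs. the pure-advection estimate x/v = 2530 d).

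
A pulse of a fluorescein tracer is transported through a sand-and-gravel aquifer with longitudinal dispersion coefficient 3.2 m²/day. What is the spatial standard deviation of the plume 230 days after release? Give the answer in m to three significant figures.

38.4 m

Dispersive spreading gives a Gaussian with σ² = 2Dt; advection only shifts the center.
σ = √(2 × 3.2 × 230) = 38.4 m.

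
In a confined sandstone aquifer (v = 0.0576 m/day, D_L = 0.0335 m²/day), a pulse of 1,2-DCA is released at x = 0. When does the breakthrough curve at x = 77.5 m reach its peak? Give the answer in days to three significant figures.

For the 1D instantaneous-source solution, setting ∂C/∂t = 0 at fixed x gives v²t² + 2Dt − x² = 0, so t = (√(D² + v²x²) − D)/v².
√(D² + v²x²) = √(0.0335² + 0.0576² × 77.5²) = 4.464; v² = 0.00331776.
t = (4.464 − 0.0335)/0.00331776 = 1340 days (vs. the pure-advection estimate x/v = 1350 d).

1340 days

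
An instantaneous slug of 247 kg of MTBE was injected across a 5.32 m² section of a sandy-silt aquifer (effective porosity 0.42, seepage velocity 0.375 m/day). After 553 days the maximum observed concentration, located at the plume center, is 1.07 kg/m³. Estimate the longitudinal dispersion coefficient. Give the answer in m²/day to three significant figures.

At the plume center C_max = M/(n_e·A·√(4πDt)), so D = M²/(4πt·(n_e·A·C_max)²).
n_e·A·C_max = 0.42 × 5.32 × 1.07 = 2.391 kg/m.
D = 247²/(4π × 553 × 2.391²) = 1.54 m²/day.

1.54 m²/day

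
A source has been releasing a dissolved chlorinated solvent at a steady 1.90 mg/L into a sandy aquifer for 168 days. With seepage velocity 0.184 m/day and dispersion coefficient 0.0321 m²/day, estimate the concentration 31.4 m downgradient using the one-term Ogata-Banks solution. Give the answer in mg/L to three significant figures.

0.838 mg/L

For a continuous step input, C/C₀ ≈ ½·erfc((x−vt)/(2√(Dt))).
vt = 0.184 × 168 = 30.912 m and 2√(Dt) = 2√(0.0321 × 168) = 4.644 m.
Argument (x−vt)/(2√(Dt)) = (31.4 − 30.912)/4.644 = 0.1051; ½·erfc(0.1051) = 0.4409.
C = 1.90 × 0.4409 = 0.838 mg/L.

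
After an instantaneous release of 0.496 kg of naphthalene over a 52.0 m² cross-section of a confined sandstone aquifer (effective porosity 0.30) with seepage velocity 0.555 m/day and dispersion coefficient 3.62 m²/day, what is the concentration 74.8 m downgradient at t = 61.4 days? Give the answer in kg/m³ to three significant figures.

9.32e-05 kg/m³

For an instantaneous plane source, C(x,t) = M/(n_e·A·√(4πDt)) · exp(−(x−vt)²/(4Dt)), with n_e·A the pore (flow) area.
Plume center vt = 0.555 × 61.4 = 34.077 m, so the well at 74.8 m is 40.723 m downgradient of the peak.
√(4πDt) = 52.85 m, giving peak height M/(n_e·A·√(4πDt)) = 0.496/(0.30 × 52.0 × 52.85) = 0.0006016 kg/m³.
(x−vt)²/(4Dt) = (40.723)²/(4 × 3.62 × 61.4) = 1.865; exp(−1.865) = 0.1549.
C = 0.0006016 × 0.1549 = 9.32e-05 kg/m³.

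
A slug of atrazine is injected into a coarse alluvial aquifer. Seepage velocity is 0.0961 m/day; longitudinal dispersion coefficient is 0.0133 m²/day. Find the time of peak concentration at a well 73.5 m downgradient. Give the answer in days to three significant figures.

For the 1D instantaneous-source solution, setting ∂C/∂t = 0 at fixed x gives v²t² + 2Dt − x² = 0, so t = (√(D² + v²x²) − D)/v².
√(D² + v²x²) = √(0.0133² + 0.0961² × 73.5²) = 7.063; v² = 0.00923521.
t = (7.063 − 0.0133)/0.00923521 = 763 days (vs. the pure-advection estimate x/v = 765 d).

763 days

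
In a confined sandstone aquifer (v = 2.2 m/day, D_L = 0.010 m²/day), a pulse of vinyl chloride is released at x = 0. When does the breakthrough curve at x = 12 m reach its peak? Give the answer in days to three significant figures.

5.45 days

For the 1D instantaneous-source solution, setting ∂C/∂t = 0 at fixed x gives v²t² + 2Dt − x² = 0, so t = (√(D² + v²x²) − D)/v².
√(D² + v²x²) = √(0.010² + 2.2² × 12²) = 26.40; v² = 4.84.
t = (26.40 − 0.010)/4.84 = 5.45 days (vs. the pure-advection estimate x/v = 5.45 d).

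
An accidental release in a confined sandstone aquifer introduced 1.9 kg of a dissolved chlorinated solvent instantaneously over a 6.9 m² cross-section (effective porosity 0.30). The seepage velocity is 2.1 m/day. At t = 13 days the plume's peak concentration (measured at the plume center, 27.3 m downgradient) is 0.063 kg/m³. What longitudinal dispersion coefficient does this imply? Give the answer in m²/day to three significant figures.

1.30 m²/day

At the plume center C_max = M/(n_e·A·√(4πDt)), so D = M²/(4πt·(n_e·A·C_max)²).
n_e·A·C_max = 0.30 × 6.9 × 0.063 = 0.1304 kg/m.
D = 1.9²/(4π × 13 × 0.1304²) = 1.30 m²/day.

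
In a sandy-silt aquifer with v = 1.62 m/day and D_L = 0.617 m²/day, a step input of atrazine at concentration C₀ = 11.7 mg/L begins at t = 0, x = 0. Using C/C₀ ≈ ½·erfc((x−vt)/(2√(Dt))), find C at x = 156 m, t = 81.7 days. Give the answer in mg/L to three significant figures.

For a continuous step input, C/C₀ ≈ ½·erfc((x−vt)/(2√(Dt))).
vt = 1.62 × 81.7 = 132.354 m and 2√(Dt) = 2√(0.617 × 81.7) = 14.20 m.
Argument (x−vt)/(2√(Dt)) = (156 − 132.354)/14.20 = 1.665; ½·erfc(1.665) = 0.009270.
C = 11.7 × 0.009270 = 0.108 mg/L.

0.108 mg/L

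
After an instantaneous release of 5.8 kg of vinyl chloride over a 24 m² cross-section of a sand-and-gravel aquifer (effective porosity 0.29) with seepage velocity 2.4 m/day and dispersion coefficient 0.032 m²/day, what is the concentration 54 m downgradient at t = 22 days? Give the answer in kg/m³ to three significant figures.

0.168 kg/m³

For an instantaneous plane source, C(x,t) = M/(n_e·A·√(4πDt)) · exp(−(x−vt)²/(4Dt)), with n_e·A the pore (flow) area.
Plume center vt = 2.4 × 22 = 52.8 m, so the well at 54 m is 1.2 m downgradient of the peak.
√(4πDt) = 2.974 m, giving peak height M/(n_e·A·√(4πDt)) = 5.8/(0.29 × 24 × 2.974) = 0.2802 kg/m³.
(x−vt)²/(4Dt) = (1.2)²/(4 × 0.032 × 22) = 0.5114; exp(−0.5114) = 0.5997.
C = 0.2802 × 0.5997 = 0.168 kg/m³.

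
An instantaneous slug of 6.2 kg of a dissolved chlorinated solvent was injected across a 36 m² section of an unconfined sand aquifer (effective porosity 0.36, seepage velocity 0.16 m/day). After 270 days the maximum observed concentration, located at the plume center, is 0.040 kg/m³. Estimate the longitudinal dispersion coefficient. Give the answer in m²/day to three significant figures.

At the plume center C_max = M/(n_e·A·√(4πDt)), so D = M²/(4πt·(n_e·A·C_max)²).
n_e·A·C_max = 0.36 × 36 × 0.040 = 0.5184 kg/m.
D = 6.2²/(4π × 270 × 0.5184²) = 0.0422 m²/day.

0.0422 m²/day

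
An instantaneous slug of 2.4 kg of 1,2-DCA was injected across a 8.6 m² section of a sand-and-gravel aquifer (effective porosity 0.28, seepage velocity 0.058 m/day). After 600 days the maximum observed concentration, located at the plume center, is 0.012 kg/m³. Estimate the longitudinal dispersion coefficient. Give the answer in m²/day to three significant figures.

At the plume center C_max = M/(n_e·A·√(4πDt)), so D = M²/(4πt·(n_e·A·C_max)²).
n_e·A·C_max = 0.28 × 8.6 × 0.012 = 0.02890 kg/m.
D = 2.4²/(4π × 600 × 0.02890²) = 0.915 m²/day.

0.915 m²/day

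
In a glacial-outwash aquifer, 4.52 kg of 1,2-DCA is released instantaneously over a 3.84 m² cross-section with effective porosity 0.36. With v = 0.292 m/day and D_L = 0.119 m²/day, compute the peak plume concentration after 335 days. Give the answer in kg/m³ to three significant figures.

The peak of an instantaneous 1D plume sits at x = vt; there the Gaussian factor is 1 and C_max = M/(n_e·A·√(4πDt)), where n_e·A is the pore area the mass is dissolved in.
√(4πDt) = √(4π × 0.119 × 335) = 22.38 m, so C_max = 4.52/(0.36 × 3.84 × 22.38) = 0.146 kg/m³.

0.146 kg/m³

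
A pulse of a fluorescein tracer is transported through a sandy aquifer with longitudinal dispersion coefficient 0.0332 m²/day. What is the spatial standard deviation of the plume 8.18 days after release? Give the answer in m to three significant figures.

Dispersive spreading gives a Gaussian with σ² = 2Dt; advection only shifts the center.
σ = √(2 × 0.0332 × 8.18) = 0.737 m.

0.737 m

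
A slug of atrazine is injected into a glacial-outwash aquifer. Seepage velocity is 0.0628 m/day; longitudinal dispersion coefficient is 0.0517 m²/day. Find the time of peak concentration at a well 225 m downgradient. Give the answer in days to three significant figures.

3570 days

For the 1D instantaneous-source solution, setting ∂C/∂t = 0 at fixed x gives v²t² + 2Dt − x² = 0, so t = (√(D² + v²x²) − D)/v².
√(D² + v²x²) = √(0.0517² + 0.0628² × 225²) = 14.13; v² = 0.00394384.
t = (14.13 − 0.0517)/0.00394384 = 3570 days (vs. the pure-advection estimate x/v = 3580 d).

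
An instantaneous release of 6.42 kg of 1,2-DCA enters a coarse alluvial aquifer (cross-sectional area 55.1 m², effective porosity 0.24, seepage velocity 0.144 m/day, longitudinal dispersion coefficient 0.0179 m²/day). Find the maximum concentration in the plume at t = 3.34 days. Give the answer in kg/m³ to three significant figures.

0.560 kg/m³

The peak of an instantaneous 1D plume sits at x = vt; there the Gaussian factor is 1 and C_max = M/(n_e·A·√(4πDt)), where n_e·A is the pore area the mass is dissolved in.
√(4πDt) = √(4π × 0.0179 × 3.34) = 0.8668 m, so C_max = 6.42/(0.24 × 55.1 × 0.8668) = 0.560 kg/m³.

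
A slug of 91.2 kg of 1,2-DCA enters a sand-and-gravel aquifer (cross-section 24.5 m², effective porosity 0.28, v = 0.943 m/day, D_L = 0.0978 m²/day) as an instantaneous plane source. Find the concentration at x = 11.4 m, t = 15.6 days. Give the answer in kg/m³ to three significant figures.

0.504 kg/m³

For an instantaneous plane source, C(x,t) = M/(n_e·A·√(4πDt)) · exp(−(x−vt)²/(4Dt)), with n_e·A the pore (flow) area.
Plume center vt = 0.943 × 15.6 = 14.7108 m, so the well at 11.4 m is 3.3108 m upgradient of the peak.
√(4πDt) = 4.379 m, giving peak height M/(n_e·A·√(4πDt)) = 91.2/(0.28 × 24.5 × 4.379) = 3.036 kg/m³.
(x−vt)²/(4Dt) = (-3.3108)²/(4 × 0.0978 × 15.6) = 1.796; exp(−1.796) = 0.1660.
C = 3.036 × 0.1660 = 0.504 kg/m³.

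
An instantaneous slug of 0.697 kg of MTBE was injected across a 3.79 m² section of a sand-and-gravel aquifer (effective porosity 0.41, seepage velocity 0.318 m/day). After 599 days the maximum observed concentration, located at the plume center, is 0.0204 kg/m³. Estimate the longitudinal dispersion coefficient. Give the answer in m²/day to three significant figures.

0.0642 m²/day

At the plume center C_max = M/(n_e·A·√(4πDt)), so D = M²/(4πt·(n_e·A·C_max)²).
n_e·A·C_max = 0.41 × 3.79 × 0.0204 = 0.03170 kg/m.
D = 0.697²/(4π × 599 × 0.03170²) = 0.0642 m²/day.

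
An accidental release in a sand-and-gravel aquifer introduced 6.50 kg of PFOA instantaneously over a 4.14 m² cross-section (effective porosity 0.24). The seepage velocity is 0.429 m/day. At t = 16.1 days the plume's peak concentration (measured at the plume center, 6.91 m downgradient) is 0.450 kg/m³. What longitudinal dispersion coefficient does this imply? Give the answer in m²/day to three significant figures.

At the plume center C_max = M/(n_e·A·√(4πDt)), so D = M²/(4πt·(n_e·A·C_max)²).
n_e·A·C_max = 0.24 × 4.14 × 0.450 = 0.4471 kg/m.
D = 6.50²/(4π × 16.1 × 0.4471²) = 1.04 m²/day.

1.04 m²/day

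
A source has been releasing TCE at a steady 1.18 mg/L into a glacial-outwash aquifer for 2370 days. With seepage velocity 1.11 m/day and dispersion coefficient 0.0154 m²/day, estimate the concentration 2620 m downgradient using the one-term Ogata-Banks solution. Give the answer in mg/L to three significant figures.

For a continuous step input, C/C₀ ≈ ½·erfc((x−vt)/(2√(Dt))).
vt = 1.11 × 2370 = 2630.7 m and 2√(Dt) = 2√(0.0154 × 2370) = 12.08 m.
Argument (x−vt)/(2√(Dt)) = (2620 − 2630.7)/12.08 = -0.8858; ½·erfc(-0.8858) = 0.8948.
C = 1.18 × 0.8948 = 1.06 mg/L.

1.06 mg/L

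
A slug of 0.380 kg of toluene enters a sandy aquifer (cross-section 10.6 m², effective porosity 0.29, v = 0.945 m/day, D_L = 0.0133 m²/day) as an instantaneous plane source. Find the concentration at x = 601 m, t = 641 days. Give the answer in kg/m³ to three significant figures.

0.00617 kg/m³

For an instantaneous plane source, C(x,t) = M/(n_e·A·√(4πDt)) · exp(−(x−vt)²/(4Dt)), with n_e·A the pore (flow) area.
Plume center vt = 0.945 × 641 = 605.745 m, so the well at 601 m is 4.745 m upgradient of the peak.
√(4πDt) = 10.35 m, giving peak height M/(n_e·A·√(4πDt)) = 0.380/(0.29 × 10.6 × 10.35) = 0.01194 kg/m³.
(x−vt)²/(4Dt) = (-4.745)²/(4 × 0.0133 × 641) = 0.6602; exp(−0.6602) = 0.5167.
C = 0.01194 × 0.5167 = 0.00617 kg/m³.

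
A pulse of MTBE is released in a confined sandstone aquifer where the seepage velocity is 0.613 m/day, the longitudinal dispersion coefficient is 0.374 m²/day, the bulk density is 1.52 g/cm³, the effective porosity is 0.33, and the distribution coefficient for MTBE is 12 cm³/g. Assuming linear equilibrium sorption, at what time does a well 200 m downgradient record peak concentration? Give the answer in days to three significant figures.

Retardation factor R = 1 + ρ_b·K_d/n = 1 + 1.52 × 12/0.33 = 56.27.
Sorption retards both mechanisms: v_R = v/R = 0.01089 m/day, D_R = D/R = 0.006647 m²/day.
Peak time from v_R²t² + 2D_R t − x² = 0: t = (√(D_R² + v_R²x²) − D_R)/v_R².
√(D_R² + v_R²x²) = √(0.006647² + 0.01089² × 200²) = 2.178; v_R² = 0.0001186.
t = (2.178 − 0.006647)/0.0001186 = 18300 days.

18300 days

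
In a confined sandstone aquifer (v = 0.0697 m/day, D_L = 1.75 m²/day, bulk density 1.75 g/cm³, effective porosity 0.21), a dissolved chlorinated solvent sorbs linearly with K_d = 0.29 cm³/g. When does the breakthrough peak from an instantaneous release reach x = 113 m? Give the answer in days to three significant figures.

4440 days

Retardation factor R = 1 + ρ_b·K_d/n = 1 + 1.75 × 0.29/0.21 = 3.417.
Sorption retards both mechanisms: v_R = v/R = 0.02040 m/day, D_R = D/R = 0.5121 m²/day.
Peak time from v_R²t² + 2D_R t − x² = 0: t = (√(D_R² + v_R²x²) − D_R)/v_R².
√(D_R² + v_R²x²) = √(0.5121² + 0.02040² × 113²) = 2.361; v_R² = 0.0004162.
t = (2.361 − 0.5121)/0.0004162 = 4440 days.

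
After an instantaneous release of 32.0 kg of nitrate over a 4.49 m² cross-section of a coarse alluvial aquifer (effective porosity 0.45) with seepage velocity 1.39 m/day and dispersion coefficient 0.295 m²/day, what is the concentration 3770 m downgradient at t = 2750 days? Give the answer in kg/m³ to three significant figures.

For an instantaneous plane source, C(x,t) = M/(n_e·A·√(4πDt)) · exp(−(x−vt)²/(4Dt)), with n_e·A the pore (flow) area.
Plume center vt = 1.39 × 2750 = 3822.5 m, so the well at 3770 m is 52.5 m upgradient of the peak.
√(4πDt) = 101.0 m, giving peak height M/(n_e·A·√(4πDt)) = 32.0/(0.45 × 4.49 × 101.0) = 0.1568 kg/m³.
(x−vt)²/(4Dt) = (-52.5)²/(4 × 0.295 × 2750) = 0.8494; exp(−0.8494) = 0.4277.
C = 0.1568 × 0.4277 = 0.0671 kg/m³.

0.0671 kg/m³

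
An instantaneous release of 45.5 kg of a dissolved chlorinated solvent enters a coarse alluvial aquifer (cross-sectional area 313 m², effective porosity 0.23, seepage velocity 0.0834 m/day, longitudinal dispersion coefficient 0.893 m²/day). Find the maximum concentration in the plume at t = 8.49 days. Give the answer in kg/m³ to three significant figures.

The peak of an instantaneous 1D plume sits at x = vt; there the Gaussian factor is 1 and C_max = M/(n_e·A·√(4πDt)), where n_e·A is the pore area the mass is dissolved in.
√(4πDt) = √(4π × 0.893 × 8.49) = 9.761 m, so C_max = 45.5/(0.23 × 313 × 9.761) = 0.0648 kg/m³.

0.0648 kg/m³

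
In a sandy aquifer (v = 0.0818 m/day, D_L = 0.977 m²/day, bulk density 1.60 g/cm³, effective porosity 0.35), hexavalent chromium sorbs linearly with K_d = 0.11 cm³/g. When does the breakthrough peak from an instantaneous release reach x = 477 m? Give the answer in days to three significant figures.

8550 days

Retardation factor R = 1 + ρ_b·K_d/n = 1 + 1.60 × 0.11/0.35 = 1.503.
Sorption retards both mechanisms: v_R = v/R = 0.05442 m/day, D_R = D/R = 0.6500 m²/day.
Peak time from v_R²t² + 2D_R t − x² = 0: t = (√(D_R² + v_R²x²) − D_R)/v_R².
√(D_R² + v_R²x²) = √(0.6500² + 0.05442² × 477²) = 25.97; v_R² = 0.002962.
t = (25.97 − 0.6500)/0.002962 = 8550 days.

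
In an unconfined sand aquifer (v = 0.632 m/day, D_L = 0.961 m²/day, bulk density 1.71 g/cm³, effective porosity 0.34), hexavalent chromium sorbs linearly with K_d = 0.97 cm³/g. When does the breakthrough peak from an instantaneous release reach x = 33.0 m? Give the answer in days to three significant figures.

293 days

Retardation factor R = 1 + ρ_b·K_d/n = 1 + 1.71 × 0.97/0.34 = 5.879.
Sorption retards both mechanisms: v_R = v/R = 0.1075 m/day, D_R = D/R = 0.1635 m²/day.
Peak time from v_R²t² + 2D_R t − x² = 0: t = (√(D_R² + v_R²x²) − D_R)/v_R².
√(D_R² + v_R²x²) = √(0.1635² + 0.1075² × 33.0²) = 3.551; v_R² = 0.01156.
t = (3.551 − 0.1635)/0.01156 = 293 days.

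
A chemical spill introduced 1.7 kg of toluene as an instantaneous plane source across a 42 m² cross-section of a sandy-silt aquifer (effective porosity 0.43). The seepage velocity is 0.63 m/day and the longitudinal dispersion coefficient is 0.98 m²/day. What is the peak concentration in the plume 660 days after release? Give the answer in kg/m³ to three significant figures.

The peak of an instantaneous 1D plume sits at x = vt; there the Gaussian factor is 1 and C_max = M/(n_e·A·√(4πDt)), where n_e·A is the pore area the mass is dissolved in.
√(4πDt) = √(4π × 0.98 × 660) = 90.16 m, so C_max = 1.7/(0.43 × 42 × 90.16) = 0.00104 kg/m³.

0.00104 kg/m³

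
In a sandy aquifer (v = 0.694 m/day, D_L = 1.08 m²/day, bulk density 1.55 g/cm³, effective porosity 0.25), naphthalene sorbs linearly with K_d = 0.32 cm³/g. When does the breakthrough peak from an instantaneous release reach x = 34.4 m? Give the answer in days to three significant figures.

Retardation factor R = 1 + ρ_b·K_d/n = 1 + 1.55 × 0.32/0.25 = 2.984.
Sorption retards both mechanisms: v_R = v/R = 0.2326 m/day, D_R = D/R = 0.3619 m²/day.
Peak time from v_R²t² + 2D_R t − x² = 0: t = (√(D_R² + v_R²x²) − D_R)/v_R².
√(D_R² + v_R²x²) = √(0.3619² + 0.2326² × 34.4²) = 8.010; v_R² = 0.05410.
t = (8.010 − 0.3619)/0.05410 = 141 days.

141 days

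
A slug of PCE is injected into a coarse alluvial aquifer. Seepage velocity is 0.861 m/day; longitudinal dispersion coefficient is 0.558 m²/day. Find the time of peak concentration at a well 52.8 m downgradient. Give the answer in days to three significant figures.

For the 1D instantaneous-source solution, setting ∂C/∂t = 0 at fixed x gives v²t² + 2Dt − x² = 0, so t = (√(D² + v²x²) − D)/v².
√(D² + v²x²) = √(0.558² + 0.861² × 52.8²) = 45.46; v² = 0.741321.
t = (45.46 − 0.558)/0.741321 = 60.6 days (vs. the pure-advection estimate x/v = 61.3 d).

60.6 days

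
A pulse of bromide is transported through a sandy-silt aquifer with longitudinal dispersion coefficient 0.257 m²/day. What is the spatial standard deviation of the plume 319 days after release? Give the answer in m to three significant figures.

Dispersive spreading gives a Gaussian with σ² = 2Dt; advection only shifts the center.
σ = √(2 × 0.257 × 319) = 12.8 m.

12.8 m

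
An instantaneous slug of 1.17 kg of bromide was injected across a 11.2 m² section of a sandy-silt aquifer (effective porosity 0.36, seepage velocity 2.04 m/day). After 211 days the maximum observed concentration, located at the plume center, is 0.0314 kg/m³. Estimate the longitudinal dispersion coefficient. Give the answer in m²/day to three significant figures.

At the plume center C_max = M/(n_e·A·√(4πDt)), so D = M²/(4πt·(n_e·A·C_max)²).
n_e·A·C_max = 0.36 × 11.2 × 0.0314 = 0.1266 kg/m.
D = 1.17²/(4π × 211 × 0.1266²) = 0.0322 m²/day.

0.0322 m²/day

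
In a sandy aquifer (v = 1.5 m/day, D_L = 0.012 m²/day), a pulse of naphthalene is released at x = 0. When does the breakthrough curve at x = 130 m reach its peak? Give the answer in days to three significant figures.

For the 1D instantaneous-source solution, setting ∂C/∂t = 0 at fixed x gives v²t² + 2Dt − x² = 0, so t = (√(D² + v²x²) − D)/v².
√(D² + v²x²) = √(0.012² + 1.5² × 130²) = 195.0; v² = 2.25.
t = (195.0 − 0.012)/2.25 = 86.7 days (vs. the pure-advection estimate x/v = 86.7 d).

86.7 days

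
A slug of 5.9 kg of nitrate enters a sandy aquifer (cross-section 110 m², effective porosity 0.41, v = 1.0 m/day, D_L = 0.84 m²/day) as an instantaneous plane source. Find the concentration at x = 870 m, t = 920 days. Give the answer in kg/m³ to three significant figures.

For an instantaneous plane source, C(x,t) = M/(n_e·A·√(4πDt)) · exp(−(x−vt)²/(4Dt)), with n_e·A the pore (flow) area.
Plume center vt = 1.0 × 920 = 920 m, so the well at 870 m is 50 m upgradient of the peak.
√(4πDt) = 98.55 m, giving peak height M/(n_e·A·√(4πDt)) = 5.9/(0.41 × 110 × 98.55) = 0.001327 kg/m³.
(x−vt)²/(4Dt) = (-50)²/(4 × 0.84 × 920) = 0.8087; exp(−0.8087) = 0.4454.
C = 0.001327 × 0.4454 = 0.000591 kg/m³.

0.000591 kg/m³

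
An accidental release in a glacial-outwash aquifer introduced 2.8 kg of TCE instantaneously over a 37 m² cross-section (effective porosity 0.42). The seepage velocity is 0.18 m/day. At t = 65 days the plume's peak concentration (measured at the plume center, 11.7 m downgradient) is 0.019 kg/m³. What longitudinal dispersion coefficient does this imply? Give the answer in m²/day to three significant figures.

0.110 m²/day

At the plume center C_max = M/(n_e·A·√(4πDt)), so D = M²/(4πt·(n_e·A·C_max)²).
n_e·A·C_max = 0.42 × 37 × 0.019 = 0.2953 kg/m.
D = 2.8²/(4π × 65 × 0.2953²) = 0.110 m²/day.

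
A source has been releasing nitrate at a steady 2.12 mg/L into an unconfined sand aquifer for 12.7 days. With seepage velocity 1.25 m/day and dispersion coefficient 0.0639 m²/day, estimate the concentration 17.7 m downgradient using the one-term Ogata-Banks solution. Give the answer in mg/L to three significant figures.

0.161 mg/L

For a continuous step input, C/C₀ ≈ ½·erfc((x−vt)/(2√(Dt))).
vt = 1.25 × 12.7 = 15.875 m and 2√(Dt) = 2√(0.0639 × 12.7) = 1.802 m.
Argument (x−vt)/(2√(Dt)) = (17.7 − 15.875)/1.802 = 1.013; ½·erfc(1.013) = 0.07599.
C = 2.12 × 0.07599 = 0.161 mg/L.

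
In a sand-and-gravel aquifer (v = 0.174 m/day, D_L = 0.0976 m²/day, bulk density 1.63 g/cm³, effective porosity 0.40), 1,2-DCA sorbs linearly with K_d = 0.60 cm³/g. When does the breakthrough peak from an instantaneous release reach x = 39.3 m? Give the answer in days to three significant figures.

767 days

Retardation factor R = 1 + ρ_b·K_d/n = 1 + 1.63 × 0.60/0.40 = 3.445.
Sorption retards both mechanisms: v_R = v/R = 0.05051 m/day, D_R = D/R = 0.02833 m²/day.
Peak time from v_R²t² + 2D_R t − x² = 0: t = (√(D_R² + v_R²x²) − D_R)/v_R².
√(D_R² + v_R²x²) = √(0.02833² + 0.05051² × 39.3²) = 1.985; v_R² = 0.002551.
t = (1.985 − 0.02833)/0.002551 = 767 days.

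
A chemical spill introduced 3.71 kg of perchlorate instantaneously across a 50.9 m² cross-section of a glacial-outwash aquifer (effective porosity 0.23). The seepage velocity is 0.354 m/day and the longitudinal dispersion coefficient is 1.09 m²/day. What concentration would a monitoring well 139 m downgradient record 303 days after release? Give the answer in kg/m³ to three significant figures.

0.00229 kg/m³

For an instantaneous plane source, C(x,t) = M/(n_e·A·√(4πDt)) · exp(−(x−vt)²/(4Dt)), with n_e·A the pore (flow) area.
Plume center vt = 0.354 × 303 = 107.262 m, so the well at 139 m is 31.738 m downgradient of the peak.
√(4πDt) = 64.42 m, giving peak height M/(n_e·A·√(4πDt)) = 3.71/(0.23 × 50.9 × 64.42) = 0.004919 kg/m³.
(x−vt)²/(4Dt) = (31.738)²/(4 × 1.09 × 303) = 0.7625; exp(−0.7625) = 0.4665.
C = 0.004919 × 0.4665 = 0.00229 kg/m³.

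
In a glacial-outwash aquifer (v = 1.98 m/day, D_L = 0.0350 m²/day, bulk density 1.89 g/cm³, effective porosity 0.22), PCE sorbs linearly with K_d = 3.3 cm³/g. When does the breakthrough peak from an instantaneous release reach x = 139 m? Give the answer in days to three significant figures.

Retardation factor R = 1 + ρ_b·K_d/n = 1 + 1.89 × 3.3/0.22 = 29.35.
Sorption retards both mechanisms: v_R = v/R = 0.06746 m/day, D_R = D/R = 0.001193 m²/day.
Peak time from v_R²t² + 2D_R t − x² = 0: t = (√(D_R² + v_R²x²) − D_R)/v_R².
√(D_R² + v_R²x²) = √(0.001193² + 0.06746² × 139²) = 9.377; v_R² = 0.004551.
t = (9.377 − 0.001193)/0.004551 = 2060 days.

2060 days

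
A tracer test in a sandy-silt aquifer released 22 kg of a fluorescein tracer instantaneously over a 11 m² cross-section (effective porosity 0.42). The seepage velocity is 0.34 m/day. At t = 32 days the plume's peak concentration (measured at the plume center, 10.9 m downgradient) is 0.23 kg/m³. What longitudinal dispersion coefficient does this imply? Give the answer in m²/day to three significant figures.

1.07 m²/day

At the plume center C_max = M/(n_e·A·√(4πDt)), so D = M²/(4πt·(n_e·A·C_max)²).
n_e·A·C_max = 0.42 × 11 × 0.23 = 1.063 kg/m.
D = 22²/(4π × 32 × 1.063²) = 1.07 m²/day.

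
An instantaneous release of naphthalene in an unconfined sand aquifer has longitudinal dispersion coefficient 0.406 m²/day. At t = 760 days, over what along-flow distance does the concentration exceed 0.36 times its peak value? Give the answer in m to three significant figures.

71.0 m

The plume is Gaussian with σ = √(2Dt) = √(2 × 0.406 × 760) = 24.84 m.
C/C_peak = exp(−Δx²/(2σ²)) = 0.36 ⇒ Δx = σ·√(−2 ln 0.36) = 24.84 × 1.429 = 35.50 m.
Width = 2Δx = 71.0 m.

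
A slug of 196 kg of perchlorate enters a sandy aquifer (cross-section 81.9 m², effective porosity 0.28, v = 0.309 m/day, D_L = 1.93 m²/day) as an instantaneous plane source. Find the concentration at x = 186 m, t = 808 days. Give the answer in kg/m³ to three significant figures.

For an instantaneous plane source, C(x,t) = M/(n_e·A·√(4πDt)) · exp(−(x−vt)²/(4Dt)), with n_e·A the pore (flow) area.
Plume center vt = 0.309 × 808 = 249.672 m, so the well at 186 m is 63.672 m upgradient of the peak.
√(4πDt) = 140.0 m, giving peak height M/(n_e·A·√(4πDt)) = 196/(0.28 × 81.9 × 140.0) = 0.06105 kg/m³.
(x−vt)²/(4Dt) = (-63.672)²/(4 × 1.93 × 808) = 0.6499; exp(−0.6499) = 0.5221.
C = 0.06105 × 0.5221 = 0.0319 kg/m³.

0.0319 kg/m³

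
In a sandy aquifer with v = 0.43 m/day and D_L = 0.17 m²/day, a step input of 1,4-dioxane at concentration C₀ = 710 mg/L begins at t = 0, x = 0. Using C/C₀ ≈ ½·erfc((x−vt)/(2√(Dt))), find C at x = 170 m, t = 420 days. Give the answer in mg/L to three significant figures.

577 mg/L

For a continuous step input, C/C₀ ≈ ½·erfc((x−vt)/(2√(Dt))).
vt = 0.43 × 420 = 180.6 m and 2√(Dt) = 2√(0.17 × 420) = 16.90 m.
Argument (x−vt)/(2√(Dt)) = (170 − 180.6)/16.90 = -0.6272; ½·erfc(-0.6272) = 0.8125.
C = 710 × 0.8125 = 577 mg/L.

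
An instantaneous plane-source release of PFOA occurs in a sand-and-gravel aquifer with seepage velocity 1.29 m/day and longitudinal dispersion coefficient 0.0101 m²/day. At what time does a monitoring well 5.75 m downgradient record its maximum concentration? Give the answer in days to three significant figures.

4.45 days

For the 1D instantaneous-source solution, setting ∂C/∂t = 0 at fixed x gives v²t² + 2Dt − x² = 0, so t = (√(D² + v²x²) − D)/v².
√(D² + v²x²) = √(0.0101² + 1.29² × 5.75²) = 7.418; v² = 1.6641.
t = (7.418 − 0.0101)/1.6641 = 4.45 days (vs. the pure-advection estimate x/v = 4.46 d).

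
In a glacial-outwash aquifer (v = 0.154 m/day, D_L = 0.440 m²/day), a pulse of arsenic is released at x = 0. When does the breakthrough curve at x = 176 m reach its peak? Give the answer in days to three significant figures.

For the 1D instantaneous-source solution, setting ∂C/∂t = 0 at fixed x gives v²t² + 2Dt − x² = 0, so t = (√(D² + v²x²) − D)/v².
√(D² + v²x²) = √(0.440² + 0.154² × 176²) = 27.11; v² = 0.023716.
t = (27.11 − 0.440)/0.023716 = 1120 days (vs. the pure-advection estimate x/v = 1140 d).

1120 days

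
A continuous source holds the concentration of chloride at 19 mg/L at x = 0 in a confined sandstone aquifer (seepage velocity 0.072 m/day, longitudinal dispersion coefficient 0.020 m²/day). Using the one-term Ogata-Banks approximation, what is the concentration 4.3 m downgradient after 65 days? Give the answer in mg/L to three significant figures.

11.3 mg/L

For a continuous step input, C/C₀ ≈ ½·erfc((x−vt)/(2√(Dt))).
vt = 0.072 × 65 = 4.68 m and 2√(Dt) = 2√(0.020 × 65) = 2.280 m.
Argument (x−vt)/(2√(Dt)) = (4.3 − 4.68)/2.280 = -0.1667; ½·erfc(-0.1667) = 0.5932.
C = 19 × 0.5932 = 11.3 mg/L.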